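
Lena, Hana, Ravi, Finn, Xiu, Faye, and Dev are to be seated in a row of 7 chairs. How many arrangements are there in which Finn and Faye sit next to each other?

1440

Place the 5 others and the Finn-Faye pair as 6 objects in a line; the pair has 2 internal arrangements.
That gives 2 × 6! = 2 × 720 = 1440.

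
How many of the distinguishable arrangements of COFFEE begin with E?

With the first slot taken by E, it remains to arrange the other 5 letters (COFFE).
Those 5 letters have F appearing twice, giving (5)!/(2!) = 60.

60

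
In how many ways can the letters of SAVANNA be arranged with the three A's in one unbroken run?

Treat the 3 copies of A as a single block. The multiset to arrange is then {AAA, N, N, S, V}, 5 items in all.
That gives (5)!/(2!) = 60 arrangements.

60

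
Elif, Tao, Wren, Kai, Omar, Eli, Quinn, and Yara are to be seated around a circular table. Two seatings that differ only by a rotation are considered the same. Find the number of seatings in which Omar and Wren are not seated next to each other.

Without the restriction there are (7)! = 5040 seatings.
Those with Omar next to Wren: fuse the pair into one unit and seat 7 units around a circle — 2·(6)! = 1440.
Subtracting, 5040 − 1440 = 3600.

3600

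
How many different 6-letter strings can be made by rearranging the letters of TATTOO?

60

TATTOO has 6 letters with O appearing twice and T appearing 3 times.
So there are 6! / (3!·2!) = 60 distinguishable arrangements.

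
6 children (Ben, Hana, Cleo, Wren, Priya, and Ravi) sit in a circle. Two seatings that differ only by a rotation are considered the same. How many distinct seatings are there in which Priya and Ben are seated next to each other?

Glue Priya and Ben into a block (2 internal orders). Seating 5 units around a circle gives (4)! arrangements.
So 2 × (4)! = 2 × 24 = 48.

48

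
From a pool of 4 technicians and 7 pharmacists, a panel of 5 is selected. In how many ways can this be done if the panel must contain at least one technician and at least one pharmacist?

441

Unrestricted: C(11,5) = 462 ways to pick any 5 of the 11.
Subtract selections that omit an entire group: no technicians → C(7,5) = 21; no pharmacists → C(4,5) = 0.
Both groups omitted at once is impossible, so 462 − 21 = 441.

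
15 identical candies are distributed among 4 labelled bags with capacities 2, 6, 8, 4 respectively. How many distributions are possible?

45

By stars and bars, unrestricted non-negative solutions to x_1+…+x_4 = 15 number C(15+3,3) = 816.
Subtract solutions that violate a single cap (substitute x_i' = x_i − (cap_i+1)): x_1 ≥ 3 gives C(15,3) = 455; x_2 ≥ 7 gives C(11,3) = 165; x_3 ≥ 9 gives C(9,3) = 84; x_4 ≥ 5 gives C(13,3) = 286. Together 990.
Add back pairs where two caps are both exceeded: 56 + 20 + 120 + 0 + 20 + 4 = 220.
Subtract triples: 0 + 1 + 0 + 0 = 1.
By inclusion–exclusion the count is 816 − 990 + 220 − 1 = 45.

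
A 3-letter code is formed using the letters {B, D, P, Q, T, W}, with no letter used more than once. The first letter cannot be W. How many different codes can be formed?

The first letter has 6−1 = 5 choices (anything except W).
The remaining 2 letters are filled from the other 5 symbols without repetition: 5 × 4 = 20.
Total: 5 × 20 = 100.

100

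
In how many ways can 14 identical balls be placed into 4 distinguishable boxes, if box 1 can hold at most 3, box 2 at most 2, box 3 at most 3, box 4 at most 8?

Without the upper bounds there are C(17,3) = 680 ways to split 14 among 4 boxes.
Subtract solutions that violate a single cap (substitute x_i' = x_i − (cap_i+1)): x_1 ≥ 4 gives C(13,3) = 286; x_2 ≥ 3 gives C(14,3) = 364; x_3 ≥ 4 gives C(13,3) = 286; x_4 ≥ 9 gives C(8,3) = 56. Together 992.
Add back pairs where two caps are both exceeded: 120 + 84 + 4 + 120 + 10 + 4 = 342.
Subtract triples: 20 + 0 + 0 + 0 = 20.
By inclusion–exclusion the count is 680 − 992 + 342 − 20 = 10.

10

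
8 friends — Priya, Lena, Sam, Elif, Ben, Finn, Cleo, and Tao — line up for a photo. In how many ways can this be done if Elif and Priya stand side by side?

10080

Place the 6 others and the Elif-Priya pair as 7 objects in a line; the pair has 2 internal arrangements.
So the count is 2·(7)! = 10080.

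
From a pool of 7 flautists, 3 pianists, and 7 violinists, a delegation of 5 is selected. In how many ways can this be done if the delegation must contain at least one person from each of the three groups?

3724

Unrestricted: C(17,5) = 6188 ways to pick any 5 of the 17.
Selections missing a whole group: no flautists → C(10,5) = 252; no pianists → C(14,5) = 2002; no violinists → C(10,5) = 252.
Add back selections omitting two groups (i.e. drawn from a single group): C(7,5) + C(3,5) + C(7,5) = 42.
By inclusion–exclusion: 6188 − 2506 + 42 = 3724.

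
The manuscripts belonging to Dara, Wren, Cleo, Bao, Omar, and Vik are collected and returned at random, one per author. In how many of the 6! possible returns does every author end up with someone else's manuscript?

265

Count assignments avoiding every fixed point. For any j of the 6 authors fixed to their own manuscript, the other 6−j can be arranged in (6−j)! ways.
By inclusion–exclusion this is Σ_{j=0}^{6} (−1)^j C(6,j)·(6−j)!.
Computing: 720 − 720 + 360 − 120 + 30 − 6 + 1 = 265.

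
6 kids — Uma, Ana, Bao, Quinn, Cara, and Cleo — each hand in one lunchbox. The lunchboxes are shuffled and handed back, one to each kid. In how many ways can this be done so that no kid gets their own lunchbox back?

265

Count assignments avoiding every fixed point. For any j of the 6 kids fixed to their own lunchbox, the other 6−j can be arranged in (6−j)! ways.
By inclusion–exclusion this is Σ_{j=0}^{6} (−1)^j C(6,j)·(6−j)!.
Computing: 720 − 720 + 360 − 120 + 30 − 6 + 1 = 265.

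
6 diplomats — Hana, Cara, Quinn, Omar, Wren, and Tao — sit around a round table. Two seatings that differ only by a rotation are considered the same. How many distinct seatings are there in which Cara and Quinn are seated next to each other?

Glue Cara and Quinn into a block (2 internal orders). Seating 5 units around a circle gives (4)! arrangements.
So 2 × (4)! = 2 × 24 = 48.

48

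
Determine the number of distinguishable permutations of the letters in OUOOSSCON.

7560

The 9 letters of OUOOSSCON have repeats: O appearing 4 times and S appearing twice.
Dividing 9! = 362880 by 4!·2! = 48 for the repeated letters gives 7560.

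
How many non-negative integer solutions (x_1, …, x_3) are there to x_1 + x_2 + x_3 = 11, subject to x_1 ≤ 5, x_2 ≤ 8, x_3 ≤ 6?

36

By stars and bars, unrestricted non-negative solutions to x_1+…+x_3 = 11 number C(11+2,2) = 78.
Subtract solutions that violate a single cap (substitute x_i' = x_i − (cap_i+1)): x_1 ≥ 6 gives C(7,2) = 21; x_2 ≥ 9 gives C(4,2) = 6; x_3 ≥ 7 gives C(6,2) = 15. Together 42.
No two caps can be exceeded simultaneously, so the pair terms are all 0.
By inclusion–exclusion the count is 78 − 42 + 0 = 36.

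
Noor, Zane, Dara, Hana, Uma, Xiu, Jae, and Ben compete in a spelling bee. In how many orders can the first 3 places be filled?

336

This is an ordered selection of 3 from 8: P(8,3).
That gives 8 × 7 × 6 = 336.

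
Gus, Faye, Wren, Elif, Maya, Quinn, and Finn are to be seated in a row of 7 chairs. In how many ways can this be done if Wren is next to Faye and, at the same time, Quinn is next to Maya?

480

Treat {Wren,Faye} as one block (2 orders) and {Quinn,Maya} as another (2 orders).
That leaves 5 units to arrange: 2 × 2 × 5! = 4 × 120 = 480.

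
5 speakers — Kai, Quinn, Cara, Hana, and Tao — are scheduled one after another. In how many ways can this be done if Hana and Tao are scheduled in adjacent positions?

Treat {Hana, Tao} as a single unit. There are 4 units to order, and the pair itself can be ordered 2 ways.
So the count is 2·(4)! = 48.

48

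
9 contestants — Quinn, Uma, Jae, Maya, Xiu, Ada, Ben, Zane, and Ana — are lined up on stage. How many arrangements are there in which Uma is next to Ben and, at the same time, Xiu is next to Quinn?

20160

Treat {Uma,Ben} as one block (2 orders) and {Xiu,Quinn} as another (2 orders).
That leaves 7 units to arrange: 2 × 2 × 7! = 4 × 5040 = 20160.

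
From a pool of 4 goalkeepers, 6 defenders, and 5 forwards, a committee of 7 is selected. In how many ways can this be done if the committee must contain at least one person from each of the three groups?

5949

Total 7-person selections from all 15: C(15,7) = 6435.
Subtract selections that omit an entire group: no goalkeepers → C(11,7) = 330; no defenders → C(9,7) = 36; no forwards → C(10,7) = 120.
Add back selections omitting two groups (i.e. drawn from a single group): C(4,7) + C(6,7) + C(5,7) = 0.
By inclusion–exclusion: 6435 − 486 + 0 = 5949.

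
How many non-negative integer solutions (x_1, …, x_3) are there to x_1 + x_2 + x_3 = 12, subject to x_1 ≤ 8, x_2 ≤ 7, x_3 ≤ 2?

15

By stars and bars, unrestricted non-negative solutions to x_1+…+x_3 = 12 number C(12+2,2) = 91.
Subtract solutions that violate a single cap (substitute x_i' = x_i − (cap_i+1)): x_1 ≥ 9 gives C(5,2) = 10; x_2 ≥ 8 gives C(6,2) = 15; x_3 ≥ 3 gives C(11,2) = 55. Together 80.
Add back pairs where two caps are both exceeded: 0 + 1 + 3 = 4.
By inclusion–exclusion the count is 91 − 80 + 4 = 15.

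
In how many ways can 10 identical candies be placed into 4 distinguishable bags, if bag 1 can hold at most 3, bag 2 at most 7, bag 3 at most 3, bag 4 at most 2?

38

Without the upper bounds there are C(13,3) = 286 ways to split 10 among 4 bags.
Subtract solutions that violate a single cap (substitute x_i' = x_i − (cap_i+1)): x_1 ≥ 4 gives C(9,3) = 84; x_2 ≥ 8 gives C(5,3) = 10; x_3 ≥ 4 gives C(9,3) = 84; x_4 ≥ 3 gives C(10,3) = 120. Together 298.
Add back pairs where two caps are both exceeded: 0 + 10 + 20 + 0 + 0 + 20 = 50.
By inclusion–exclusion the count is 286 − 298 + 50 = 38.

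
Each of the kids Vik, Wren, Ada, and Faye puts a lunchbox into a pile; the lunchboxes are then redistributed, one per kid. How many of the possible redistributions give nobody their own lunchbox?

9

Let Aᵢ be the assignments in which kid i gets their own lunchbox. We want the size of the complement of A₁∪…∪A_4.
By inclusion–exclusion this is Σ_{j=0}^{4} (−1)^j C(4,j)·(4−j)!.
Computing: 24 − 24 + 12 − 4 + 1 = 9.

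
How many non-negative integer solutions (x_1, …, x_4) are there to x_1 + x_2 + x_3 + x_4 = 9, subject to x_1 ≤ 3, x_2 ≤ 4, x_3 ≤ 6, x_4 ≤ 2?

By stars and bars, unrestricted non-negative solutions to x_1+…+x_4 = 9 number C(9+3,3) = 220.
Subtract solutions that violate a single cap (substitute x_i' = x_i − (cap_i+1)): x_1 ≥ 4 gives C(8,3) = 56; x_2 ≥ 5 gives C(7,3) = 35; x_3 ≥ 7 gives C(5,3) = 10; x_4 ≥ 3 gives C(9,3) = 84. Together 185.
Add back pairs where two caps are both exceeded: 1 + 0 + 10 + 0 + 4 + 0 = 15.
By inclusion–exclusion the count is 220 − 185 + 15 = 50.

50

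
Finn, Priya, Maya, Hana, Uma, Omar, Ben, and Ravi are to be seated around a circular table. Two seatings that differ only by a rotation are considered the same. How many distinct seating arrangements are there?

Fix one person's seat to break rotational symmetry; the remaining 7 people can be arranged in (7)! = 5040 ways.

5040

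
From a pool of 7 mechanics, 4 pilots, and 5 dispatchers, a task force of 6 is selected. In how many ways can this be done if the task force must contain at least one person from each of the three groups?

6545

With no constraint there are C(16,6) = 8008 possible selections.
Selections missing a whole group: no mechanics → C(9,6) = 84; no pilots → C(12,6) = 924; no dispatchers → C(11,6) = 462.
Add back selections omitting two groups (i.e. drawn from a single group): C(7,6) + C(4,6) + C(5,6) = 7.
By inclusion–exclusion: 8008 − 1470 + 7 = 6545.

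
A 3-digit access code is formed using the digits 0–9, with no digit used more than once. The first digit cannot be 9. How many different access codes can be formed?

The first digit has 10−1 = 9 choices (anything except 9).
The remaining 2 digits are filled from the other 9 symbols without repetition: 9 × 8 = 72.
Total: 9 × 72 = 648.

648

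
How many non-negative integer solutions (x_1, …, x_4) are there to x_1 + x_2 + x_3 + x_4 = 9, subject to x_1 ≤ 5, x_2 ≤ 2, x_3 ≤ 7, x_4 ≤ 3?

By stars and bars, unrestricted non-negative solutions to x_1+…+x_4 = 9 number C(9+3,3) = 220.
Subtract solutions that violate a single cap (substitute x_i' = x_i − (cap_i+1)): x_1 ≥ 6 gives C(6,3) = 20; x_2 ≥ 3 gives C(9,3) = 84; x_3 ≥ 8 gives C(4,3) = 4; x_4 ≥ 4 gives C(8,3) = 56. Together 164.
Add back pairs where two caps are both exceeded: 1 + 0 + 0 + 0 + 10 + 0 = 11.
By inclusion–exclusion the count is 220 − 164 + 11 = 67.

67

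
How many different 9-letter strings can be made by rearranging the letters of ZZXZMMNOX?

15120

ZZXZMMNOX has 9 letters with M appearing twice, X appearing twice, and Z appearing 3 times.
So there are 9! / (3!·2!·2!) = 15120 distinguishable arrangements.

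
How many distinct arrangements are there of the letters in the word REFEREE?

REFEREE has 7 letters with E appearing 4 times and R appearing twice.
The number of distinct arrangements is 7!/(4!·2!) = 5040/48 = 105.

105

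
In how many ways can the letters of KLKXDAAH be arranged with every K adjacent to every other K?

2520

Treat the 2 copies of K as a single block. The multiset to arrange is then {KK, A, A, D, H, L, X}, 7 items in all.
That gives (7)!/(2!) = 2520 arrangements.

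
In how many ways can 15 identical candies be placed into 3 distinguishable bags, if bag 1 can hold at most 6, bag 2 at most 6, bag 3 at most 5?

6

Ignoring the caps, the number of non-negative solutions to x_1+…+x_3 = 15 is C(17,2) = 136.
Subtract solutions that violate a single cap (substitute x_i' = x_i − (cap_i+1)): x_1 ≥ 7 gives C(10,2) = 45; x_2 ≥ 7 gives C(10,2) = 45; x_3 ≥ 6 gives C(11,2) = 55. Together 145.
Add back pairs where two caps are both exceeded: 3 + 6 + 6 = 15.
By inclusion–exclusion the count is 136 − 145 + 15 = 6.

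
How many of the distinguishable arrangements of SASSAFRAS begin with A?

Fix A in the first position and arrange the remaining 8 letters.
Those 8 letters have A appearing twice and S appearing 4 times, giving (8)!/(4!·2!) = 840.

840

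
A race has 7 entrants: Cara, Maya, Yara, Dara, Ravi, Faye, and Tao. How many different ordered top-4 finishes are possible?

This is an ordered selection of 4 from 7: P(7,4).
That gives 7 × 6 × 5 × 4 = 840.

840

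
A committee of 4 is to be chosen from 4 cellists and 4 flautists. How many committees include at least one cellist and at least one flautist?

68

Unrestricted: C(8,4) = 70 ways to pick any 4 of the 8.
Subtract selections that omit an entire group: no cellists → C(4,4) = 1; no flautists → C(4,4) = 1.
Both groups omitted at once is impossible, so 70 − 2 = 68.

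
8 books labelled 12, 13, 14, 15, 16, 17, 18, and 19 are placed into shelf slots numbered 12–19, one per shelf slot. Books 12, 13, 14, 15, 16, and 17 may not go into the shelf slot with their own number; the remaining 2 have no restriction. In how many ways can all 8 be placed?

18806

Let Aᵢ (for 12 ≤ i ≤ 17) be the placements that put book i in its forbidden shelf slot. Any j of these fix j positions, leaving (8−j)! ways to fill the rest, and there are C(6,j) ways to pick which j.
By inclusion–exclusion, the number of valid placements is Σ_{j=0}^{6} (−1)^j C(6,j)·(8−j)!.
Computing: 40320 − 30240 + 10800 − 2400 + 360 − 36 + 2 = 18806.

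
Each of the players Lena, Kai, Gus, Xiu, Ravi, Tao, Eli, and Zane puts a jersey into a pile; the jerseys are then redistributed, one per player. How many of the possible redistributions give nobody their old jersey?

Let Aᵢ be the assignments in which player i gets their old jersey. We want the size of the complement of A₁∪…∪A_8.
By inclusion–exclusion this is Σ_{j=0}^{8} (−1)^j C(8,j)·(8−j)!.
Computing: 40320 − 40320 + 20160 − 6720 + 1680 − 336 + 56 − 8 + 1 = 14833.

14833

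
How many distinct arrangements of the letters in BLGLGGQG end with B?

105

Fix B in the last position and arrange the remaining 7 letters.
Those 7 letters have G appearing 4 times and L appearing twice, giving (7)!/(4!·2!) = 105.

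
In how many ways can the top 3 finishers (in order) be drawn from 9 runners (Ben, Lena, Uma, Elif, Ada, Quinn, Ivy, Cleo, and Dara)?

504

This is an ordered selection of 3 from 9: P(9,3).
That gives 9 × 8 × 7 = 504.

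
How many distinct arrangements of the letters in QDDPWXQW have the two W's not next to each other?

3780

Total arrangements of QDDPWXQW: 8!/(2!·2!·2!) = 5040.
If the two W's are adjacent, glue them into one block, leaving 7 items to arrange: (7)!/(2!·2!) = 1260 ways.
Hence 5040 − 1260 = 3780.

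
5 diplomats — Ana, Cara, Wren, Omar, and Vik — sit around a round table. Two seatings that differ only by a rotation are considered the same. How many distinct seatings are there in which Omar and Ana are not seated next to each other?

Without the restriction there are (4)! = 24 seatings.
Those with Omar next to Ana: fuse the pair into one unit and seat 4 units around a circle — 2·(3)! = 12.
Subtracting, 24 − 12 = 12.

12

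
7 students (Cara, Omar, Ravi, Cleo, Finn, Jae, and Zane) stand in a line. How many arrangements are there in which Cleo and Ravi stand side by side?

Place the 5 others and the Cleo-Ravi pair as 6 objects in a line; the pair has 2 internal arrangements.
That gives 2 × 6! = 2 × 720 = 1440.

1440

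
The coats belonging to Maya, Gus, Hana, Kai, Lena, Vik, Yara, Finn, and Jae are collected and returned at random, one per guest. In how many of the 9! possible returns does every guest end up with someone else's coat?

133496

Let Aᵢ be the assignments in which guest i gets their own coat. We want the size of the complement of A₁∪…∪A_9.
By inclusion–exclusion this is Σ_{j=0}^{9} (−1)^j C(9,j)·(9−j)!.
Computing: 362880 − 362880 + 181440 − 60480 + 15120 − 3024 + 504 − 72 + 9 − 1 = 133496.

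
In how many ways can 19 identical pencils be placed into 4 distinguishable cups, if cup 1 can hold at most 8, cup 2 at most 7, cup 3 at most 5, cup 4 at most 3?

Without the upper bounds there are C(22,3) = 1540 ways to split 19 among 4 cups.
Subtract solutions that violate a single cap (substitute x_i' = x_i − (cap_i+1)): x_1 ≥ 9 gives C(13,3) = 286; x_2 ≥ 8 gives C(14,3) = 364; x_3 ≥ 6 gives C(16,3) = 560; x_4 ≥ 4 gives C(18,3) = 816. Together 2026.
Add back pairs where two caps are both exceeded: 10 + 35 + 84 + 56 + 120 + 220 = 525.
Subtract triples: 0 + 0 + 1 + 4 = 5.
By inclusion–exclusion the count is 1540 − 2026 + 525 − 5 = 34.

34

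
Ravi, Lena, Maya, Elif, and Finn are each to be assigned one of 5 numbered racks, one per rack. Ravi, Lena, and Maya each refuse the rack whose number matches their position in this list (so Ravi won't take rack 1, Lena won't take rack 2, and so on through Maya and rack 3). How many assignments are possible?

64

Let Aᵢ (for i ∈ {1, 2, 3}) be the placements that put person i in their forbidden rack. Any j of these fix j positions, leaving (5−j)! ways to fill the rest, and there are C(3,j) ways to pick which j.
By inclusion–exclusion, the number of valid placements is Σ_{j=0}^{3} (−1)^j C(3,j)·(5−j)!.
Computing: 120 − 72 + 18 − 2 = 64.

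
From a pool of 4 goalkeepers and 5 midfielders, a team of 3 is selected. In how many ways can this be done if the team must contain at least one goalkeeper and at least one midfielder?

With no constraint there are C(9,3) = 84 possible selections.
Selections missing a whole group: no goalkeepers → C(5,3) = 10; no midfielders → C(4,3) = 4.
Both groups omitted at once is impossible, so 84 − 14 = 70.

70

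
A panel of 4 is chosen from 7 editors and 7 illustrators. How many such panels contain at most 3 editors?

Split by how many editors are chosen (0 through 3).
Sum: C(7,0)·C(7,4) + C(7,1)·C(7,3) + C(7,2)·C(7,2) + C(7,3)·C(7,1) = 35 + 245 + 441 + 245 = 966.

966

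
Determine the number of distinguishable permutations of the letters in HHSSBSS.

105

The 7 letters of HHSSBSS have repeats: H appearing twice and S appearing 4 times.
Dividing 7! = 5040 by 4!·2! = 48 for the repeated letters gives 105.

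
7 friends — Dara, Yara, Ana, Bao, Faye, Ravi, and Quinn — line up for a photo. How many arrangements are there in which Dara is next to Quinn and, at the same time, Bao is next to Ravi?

480

Treat {Dara,Quinn} as one block (2 orders) and {Bao,Ravi} as another (2 orders).
That leaves 5 units to arrange: 2 × 2 × 5! = 4 × 120 = 480.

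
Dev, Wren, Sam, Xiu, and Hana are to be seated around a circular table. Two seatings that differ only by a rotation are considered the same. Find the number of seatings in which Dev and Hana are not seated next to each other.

12

All circular seatings of 5 people number (4)! = 24.
Those with Dev next to Hana: fuse the pair into one unit and seat 4 units around a circle — 2·(3)! = 12.
Subtracting, 24 − 12 = 12.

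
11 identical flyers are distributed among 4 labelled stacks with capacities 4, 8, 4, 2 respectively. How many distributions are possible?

65

By stars and bars, unrestricted non-negative solutions to x_1+…+x_4 = 11 number C(11+3,3) = 364.
Subtract solutions that violate a single cap (substitute x_i' = x_i − (cap_i+1)): x_1 ≥ 5 gives C(9,3) = 84; x_2 ≥ 9 gives C(5,3) = 10; x_3 ≥ 5 gives C(9,3) = 84; x_4 ≥ 3 gives C(11,3) = 165. Together 343.
Add back pairs where two caps are both exceeded: 0 + 4 + 20 + 0 + 0 + 20 = 44.
By inclusion–exclusion the count is 364 − 343 + 44 = 65.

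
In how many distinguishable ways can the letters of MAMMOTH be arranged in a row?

840

Letter multiplicities in MAMMOTH: A×1, H×1, M×3, O×1, T×1.
The number of distinct arrangements is 7!/(3!) = 5040/6 = 840.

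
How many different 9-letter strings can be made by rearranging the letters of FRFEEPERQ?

15120

Letter multiplicities in FRFEEPERQ: E×3, F×2, P×1, Q×1, R×2.
So there are 9! / (3!·2!·2!) = 15120 distinguishable arrangements.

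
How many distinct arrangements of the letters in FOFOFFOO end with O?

35

With the last slot taken by O, it remains to arrange the other 7 letters (FFOFFOO).
Those 7 letters have F appearing 4 times and O appearing 3 times, giving (7)!/(4!·3!) = 35.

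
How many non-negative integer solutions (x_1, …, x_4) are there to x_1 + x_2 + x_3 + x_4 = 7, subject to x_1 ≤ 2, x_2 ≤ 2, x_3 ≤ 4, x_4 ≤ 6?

Without the upper bounds there are C(10,3) = 120 ways to split 7 among 4 variables.
Subtract solutions that violate a single cap (substitute x_i' = x_i − (cap_i+1)): x_1 ≥ 3 gives C(7,3) = 35; x_2 ≥ 3 gives C(7,3) = 35; x_3 ≥ 5 gives C(5,3) = 10; x_4 ≥ 7 gives C(3,3) = 1. Together 81.
Add back pairs where two caps are both exceeded: 4 + 0 + 0 + 0 + 0 + 0 = 4.
By inclusion–exclusion the count is 120 − 81 + 4 = 43.

43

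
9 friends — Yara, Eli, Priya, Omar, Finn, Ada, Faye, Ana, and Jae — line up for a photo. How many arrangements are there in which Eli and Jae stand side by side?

80640

Glue Eli and Jae into one block (2 internal orders), leaving 8 units to arrange in a row.
So the count is 2·(8)! = 80640.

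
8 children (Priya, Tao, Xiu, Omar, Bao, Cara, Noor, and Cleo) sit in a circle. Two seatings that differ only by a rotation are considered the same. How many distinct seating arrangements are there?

5040

Around a circle, 8 distinct people have 8!/8 = (7)! = 5040 rotationally distinct seatings.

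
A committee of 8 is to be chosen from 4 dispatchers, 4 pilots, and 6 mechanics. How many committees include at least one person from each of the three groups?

Unrestricted: C(14,8) = 3003 ways to pick any 8 of the 14.
Subtract selections that omit an entire group: no dispatchers → C(10,8) = 45; no pilots → C(10,8) = 45; no mechanics → C(8,8) = 1.
Add back selections omitting two groups (i.e. drawn from a single group): C(4,8) + C(4,8) + C(6,8) = 0.
By inclusion–exclusion: 3003 − 91 + 0 = 2912.

2912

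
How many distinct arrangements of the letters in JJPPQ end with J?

12

Fix J in the last position and arrange the remaining 4 letters.
Those 4 letters have P appearing twice, giving (4)!/(2!) = 12.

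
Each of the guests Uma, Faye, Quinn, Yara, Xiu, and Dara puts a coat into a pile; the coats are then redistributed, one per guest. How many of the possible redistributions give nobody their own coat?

Count assignments avoiding every fixed point. For any j of the 6 guests fixed to their own coat, the other 6−j can be arranged in (6−j)! ways.
By inclusion–exclusion this is Σ_{j=0}^{6} (−1)^j C(6,j)·(6−j)!.
Computing: 720 − 720 + 360 − 120 + 30 − 6 + 1 = 265.

265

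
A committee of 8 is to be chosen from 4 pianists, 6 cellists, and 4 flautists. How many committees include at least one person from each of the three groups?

Total 8-person selections from all 14: C(14,8) = 3003.
Subtract selections that omit an entire group: no pianists → C(10,8) = 45; no cellists → C(8,8) = 1; no flautists → C(10,8) = 45.
Add back selections omitting two groups (i.e. drawn from a single group): C(4,8) + C(6,8) + C(4,8) = 0.
By inclusion–exclusion: 3003 − 91 + 0 = 2912.

2912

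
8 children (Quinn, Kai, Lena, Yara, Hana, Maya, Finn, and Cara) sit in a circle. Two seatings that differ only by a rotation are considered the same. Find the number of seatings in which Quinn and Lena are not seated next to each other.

Without the restriction there are (7)! = 5040 seatings.
Seatings with Quinn beside Lena: treat them as a block with 2 internal orders, giving 2 × (6)! = 1440.
Subtracting, 5040 − 1440 = 3600.

3600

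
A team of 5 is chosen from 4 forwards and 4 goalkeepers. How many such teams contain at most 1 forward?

4

Split by how many forwards are chosen (0 through 1).
Sum: C(4,0)·C(4,5) + C(4,1)·C(4,4) = 0 + 4 = 4.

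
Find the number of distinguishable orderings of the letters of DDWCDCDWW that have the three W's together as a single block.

Treat the 3 copies of W as a single block. The multiset to arrange is then {WWW, C, C, D, D, D, D}, 7 items in all.
That gives (7)!/(4!·2!) = 105 arrangements.

105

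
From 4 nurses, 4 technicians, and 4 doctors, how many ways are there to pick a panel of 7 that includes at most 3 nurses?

Split by how many nurses are chosen (0 through 3).
Sum: C(4,0)·C(8,7) + C(4,1)·C(8,6) + C(4,2)·C(8,5) + C(4,3)·C(8,4) = 8 + 112 + 336 + 280 = 736.

736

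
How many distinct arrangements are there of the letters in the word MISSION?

1260

MISSION has 7 letters with I appearing twice and S appearing twice.
So there are 7! / (2!·2!) = 1260 distinguishable arrangements.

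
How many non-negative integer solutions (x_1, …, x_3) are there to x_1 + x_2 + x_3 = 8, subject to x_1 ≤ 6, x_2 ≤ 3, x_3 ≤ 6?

Ignoring the caps, the number of non-negative solutions to x_1+…+x_3 = 8 is C(10,2) = 45.
Subtract solutions that violate a single cap (substitute x_i' = x_i − (cap_i+1)): x_1 ≥ 7 gives C(3,2) = 3; x_2 ≥ 4 gives C(6,2) = 15; x_3 ≥ 7 gives C(3,2) = 3. Together 21.
No two caps can be exceeded simultaneously, so the pair terms are all 0.
By inclusion–exclusion the count is 45 − 21 + 0 = 24.

24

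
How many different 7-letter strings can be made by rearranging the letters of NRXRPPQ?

1260

Letter multiplicities in NRXRPPQ: N×1, P×2, Q×1, R×2, X×1.
The number of distinct arrangements is 7!/(2!·2!) = 5040/4 = 1260.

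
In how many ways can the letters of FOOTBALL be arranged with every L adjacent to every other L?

2520

Treat the 2 copies of L as a single block. The multiset to arrange is then {LL, A, B, F, O, O, T}, 7 items in all.
That gives (7)!/(2!) = 2520 arrangements.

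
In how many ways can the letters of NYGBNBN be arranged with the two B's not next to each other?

Total arrangements of NYGBNBN: 7!/(3!·2!) = 420.
Arrangements with the B's together: treat BB as one letter, giving (6)!/(3!) = 120.
Hence 420 − 120 = 300.

300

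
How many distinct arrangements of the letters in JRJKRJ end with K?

10

Fix K in the last position and arrange the remaining 5 letters.
Those 5 letters have J appearing 3 times and R appearing twice, giving (5)!/(3!·2!) = 10.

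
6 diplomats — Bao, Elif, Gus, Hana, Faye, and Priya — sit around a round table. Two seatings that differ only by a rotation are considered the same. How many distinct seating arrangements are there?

120

Fix one person's seat to break rotational symmetry; the remaining 5 people can be arranged in (5)! = 120 ways.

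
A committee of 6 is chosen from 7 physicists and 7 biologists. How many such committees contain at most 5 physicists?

Split by how many physicists are chosen (0 through 5).
Sum: C(7,0)·C(7,6) + C(7,1)·C(7,5) + C(7,2)·C(7,4) + C(7,3)·C(7,3) + C(7,4)·C(7,2) + C(7,5)·C(7,1) = 7 + 147 + 735 + 1225 + 735 + 147 = 2996.

2996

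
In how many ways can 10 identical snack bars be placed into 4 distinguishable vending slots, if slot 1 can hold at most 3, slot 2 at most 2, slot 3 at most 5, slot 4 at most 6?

53

By stars and bars, unrestricted non-negative solutions to x_1+…+x_4 = 10 number C(10+3,3) = 286.
Subtract solutions that violate a single cap (substitute x_i' = x_i − (cap_i+1)): x_1 ≥ 4 gives C(9,3) = 84; x_2 ≥ 3 gives C(10,3) = 120; x_3 ≥ 6 gives C(7,3) = 35; x_4 ≥ 7 gives C(6,3) = 20. Together 259.
Add back pairs where two caps are both exceeded: 20 + 1 + 0 + 4 + 1 + 0 = 26.
By inclusion–exclusion the count is 286 − 259 + 26 = 53.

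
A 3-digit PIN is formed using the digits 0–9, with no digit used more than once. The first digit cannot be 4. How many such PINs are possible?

The first digit has 10−1 = 9 choices (anything except 4).
The remaining 2 digits are filled from the other 9 symbols without repetition: 9 × 8 = 72.
Total: 9 × 72 = 648.

648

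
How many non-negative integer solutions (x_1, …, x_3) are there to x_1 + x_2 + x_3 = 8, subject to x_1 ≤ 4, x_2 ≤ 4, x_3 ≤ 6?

Ignoring the caps, the number of non-negative solutions to x_1+…+x_3 = 8 is C(10,2) = 45.
Subtract solutions that violate a single cap (substitute x_i' = x_i − (cap_i+1)): x_1 ≥ 5 gives C(5,2) = 10; x_2 ≥ 5 gives C(5,2) = 10; x_3 ≥ 7 gives C(3,2) = 3. Together 23.
No two caps can be exceeded simultaneously, so the pair terms are all 0.
By inclusion–exclusion the count is 45 − 23 + 0 = 22.

22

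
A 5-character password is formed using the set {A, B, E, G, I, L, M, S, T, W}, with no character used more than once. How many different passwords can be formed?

Choose and order 5 of the 10 symbols: the first character has 10 options, the next 9, and so on down to 6.
10 × 9 × 8 × 7 × 6 = 30240.

30240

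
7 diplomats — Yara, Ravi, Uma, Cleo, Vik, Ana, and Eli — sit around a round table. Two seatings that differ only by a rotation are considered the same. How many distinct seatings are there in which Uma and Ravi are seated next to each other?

Treat {Uma, Ravi} as one unit (2 internal orders) and seat the resulting 6 units around the table: (5)! circular arrangements.
So 2 × (5)! = 2 × 120 = 240.

240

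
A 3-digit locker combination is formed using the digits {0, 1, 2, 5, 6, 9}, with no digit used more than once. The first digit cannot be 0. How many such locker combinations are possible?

100

The first digit has 6−1 = 5 choices (anything except 0).
The remaining 2 digits are filled from the other 5 symbols without repetition: 5 × 4 = 20.
Total: 5 × 20 = 100.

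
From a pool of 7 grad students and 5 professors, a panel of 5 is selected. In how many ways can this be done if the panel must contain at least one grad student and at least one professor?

770

Total 5-person selections from all 12: C(12,5) = 792.
Subtract selections that omit an entire group: no grad students → C(5,5) = 1; no professors → C(7,5) = 21.
Both groups omitted at once is impossible, so 792 − 22 = 770.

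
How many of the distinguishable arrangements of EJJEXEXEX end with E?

Fix E in the last position and arrange the remaining 8 letters.
Those 8 letters have E appearing 3 times, J appearing twice, and X appearing 3 times, giving (8)!/(3!·3!·2!) = 560.

560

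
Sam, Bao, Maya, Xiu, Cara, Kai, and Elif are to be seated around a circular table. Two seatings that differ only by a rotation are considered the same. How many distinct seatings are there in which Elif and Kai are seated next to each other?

Treat {Elif, Kai} as one unit (2 internal orders) and seat the resulting 6 units around the table: (5)! circular arrangements.
So 2 × (5)! = 2 × 120 = 240.

240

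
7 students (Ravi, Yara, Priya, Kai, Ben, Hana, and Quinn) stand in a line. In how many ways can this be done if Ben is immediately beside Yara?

1440

Place the 5 others and the Ben-Yara pair as 6 objects in a line; the pair has 2 internal arrangements.
So the count is 2·(6)! = 1440.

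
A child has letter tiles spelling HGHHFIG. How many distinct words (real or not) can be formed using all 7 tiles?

420

The 7 letters of HGHHFIG have repeats: G appearing twice and H appearing 3 times.
The number of distinct arrangements is 7!/(3!·2!) = 5040/12 = 420.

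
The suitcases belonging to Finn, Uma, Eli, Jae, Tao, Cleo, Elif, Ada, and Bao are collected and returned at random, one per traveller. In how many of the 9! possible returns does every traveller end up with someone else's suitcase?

133496

This is the derangement count D_9: permutations of 9 items with no fixed point.
By inclusion–exclusion this is Σ_{j=0}^{9} (−1)^j C(9,j)·(9−j)!.
Computing: 362880 − 362880 + 181440 − 60480 + 15120 − 3024 + 504 − 72 + 9 − 1 = 133496.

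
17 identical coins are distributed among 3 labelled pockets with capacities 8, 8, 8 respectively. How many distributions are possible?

By stars and bars, unrestricted non-negative solutions to x_1+…+x_3 = 17 number C(17+2,2) = 171.
Subtract solutions that violate a single cap (substitute x_i' = x_i − (cap_i+1)): x_1 ≥ 9 gives C(10,2) = 45; x_2 ≥ 9 gives C(10,2) = 45; x_3 ≥ 9 gives C(10,2) = 45. Together 135.
No two caps can be exceeded simultaneously, so the pair terms are all 0.
By inclusion–exclusion the count is 171 − 135 + 0 = 36.

36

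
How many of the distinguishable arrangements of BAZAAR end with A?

60

With the last slot taken by A, it remains to arrange the other 5 letters (BZAAR).
Those 5 letters have A appearing twice, giving (5)!/(2!) = 60.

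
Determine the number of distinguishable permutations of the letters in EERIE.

The 5 letters of EERIE have repeats: E appearing 3 times.
Dividing 5! = 120 by 3! = 6 for the repeated letters gives 20.

20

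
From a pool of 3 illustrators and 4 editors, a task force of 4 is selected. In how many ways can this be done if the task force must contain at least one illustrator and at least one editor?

34

With no constraint there are C(7,4) = 35 possible selections.
Selections missing a whole group: no illustrators → C(4,4) = 1; no editors → C(3,4) = 0.
Both groups omitted at once is impossible, so 35 − 1 = 34.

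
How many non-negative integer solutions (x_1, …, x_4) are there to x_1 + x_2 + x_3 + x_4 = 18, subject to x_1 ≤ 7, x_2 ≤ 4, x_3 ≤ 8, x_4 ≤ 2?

19

Without the upper bounds there are C(21,3) = 1330 ways to split 18 among 4 variables.
Subtract solutions that violate a single cap (substitute x_i' = x_i − (cap_i+1)): x_1 ≥ 8 gives C(13,3) = 286; x_2 ≥ 5 gives C(16,3) = 560; x_3 ≥ 9 gives C(12,3) = 220; x_4 ≥ 3 gives C(18,3) = 816. Together 1882.
Add back pairs where two caps are both exceeded: 56 + 4 + 120 + 35 + 286 + 84 = 585.
Subtract triples: 0 + 10 + 0 + 4 = 14.
By inclusion–exclusion the count is 1330 − 1882 + 585 − 14 = 19.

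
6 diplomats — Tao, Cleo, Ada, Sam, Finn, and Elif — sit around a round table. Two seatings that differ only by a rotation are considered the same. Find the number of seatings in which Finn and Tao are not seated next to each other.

All circular seatings of 6 people number (5)! = 120.
Seatings with Finn beside Tao: treat them as a block with 2 internal orders, giving 2 × (4)! = 48.
Subtracting, 120 − 48 = 72.

72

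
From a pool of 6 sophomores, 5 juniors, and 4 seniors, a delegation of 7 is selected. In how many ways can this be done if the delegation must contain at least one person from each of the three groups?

5949

Total 7-person selections from all 15: C(15,7) = 6435.
Subtract selections that omit an entire group: no sophomores → C(9,7) = 36; no juniors → C(10,7) = 120; no seniors → C(11,7) = 330.
Add back selections omitting two groups (i.e. drawn from a single group): C(6,7) + C(5,7) + C(4,7) = 0.
By inclusion–exclusion: 6435 − 486 + 0 = 5949.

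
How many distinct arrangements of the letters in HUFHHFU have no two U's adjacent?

Total arrangements of HUFHHFU: 7!/(3!·2!·2!) = 210.
Arrangements with the U's together: treat UU as one letter, giving (6)!/(3!·2!) = 60.
Hence 210 − 60 = 150.

150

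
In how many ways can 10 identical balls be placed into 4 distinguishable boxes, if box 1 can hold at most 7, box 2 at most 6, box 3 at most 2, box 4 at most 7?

127

By stars and bars, unrestricted non-negative solutions to x_1+…+x_4 = 10 number C(10+3,3) = 286.
Subtract solutions that violate a single cap (substitute x_i' = x_i − (cap_i+1)): x_1 ≥ 8 gives C(5,3) = 10; x_2 ≥ 7 gives C(6,3) = 20; x_3 ≥ 3 gives C(10,3) = 120; x_4 ≥ 8 gives C(5,3) = 10. Together 160.
Add back pairs where two caps are both exceeded: 0 + 0 + 0 + 1 + 0 + 0 = 1.
By inclusion–exclusion the count is 286 − 160 + 1 = 127.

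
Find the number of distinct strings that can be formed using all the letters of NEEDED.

60

NEEDED has 6 letters with D appearing twice and E appearing 3 times.
Dividing 6! = 720 by 3!·2! = 12 for the repeated letters gives 60.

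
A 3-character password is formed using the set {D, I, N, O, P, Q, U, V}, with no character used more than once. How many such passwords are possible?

This is a permutation of 3 out of 8: P(8,3) = 8!/5!.
8 × 7 × 6 = 336.

336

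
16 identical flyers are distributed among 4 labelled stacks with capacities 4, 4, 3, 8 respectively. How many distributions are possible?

20

Ignoring the caps, the number of non-negative solutions to x_1+…+x_4 = 16 is C(19,3) = 969.
Subtract solutions that violate a single cap (substitute x_i' = x_i − (cap_i+1)): x_1 ≥ 5 gives C(14,3) = 364; x_2 ≥ 5 gives C(14,3) = 364; x_3 ≥ 4 gives C(15,3) = 455; x_4 ≥ 9 gives C(10,3) = 120. Together 1303.
Add back pairs where two caps are both exceeded: 84 + 120 + 10 + 120 + 10 + 20 = 364.
Subtract triples: 10 + 0 + 0 + 0 = 10.
By inclusion–exclusion the count is 969 − 1303 + 364 − 10 = 20.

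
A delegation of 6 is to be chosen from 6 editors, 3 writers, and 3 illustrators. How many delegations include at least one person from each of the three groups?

Total 6-person selections from all 12: C(12,6) = 924.
Subtract selections that omit an entire group: no editors → C(6,6) = 1; no writers → C(9,6) = 84; no illustrators → C(9,6) = 84.
Add back selections omitting two groups (i.e. drawn from a single group): C(6,6) + C(3,6) + C(3,6) = 1.
By inclusion–exclusion: 924 − 169 + 1 = 756.

756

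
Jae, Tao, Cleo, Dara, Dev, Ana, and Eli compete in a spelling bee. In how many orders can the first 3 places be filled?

This is an ordered selection of 3 from 7: P(7,3).
That gives 7 × 6 × 5 = 210.

210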